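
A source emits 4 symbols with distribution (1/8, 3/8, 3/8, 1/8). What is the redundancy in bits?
0.1887 bits

Redundancy measures how far a source is from maximum entropy:
R = H_max - H(X)

Maximum entropy for 4 symbols: H_max = log_2(4) = 2.0000 bits
Actual entropy: H(X) = 1.8113 bits
Redundancy: R = 2.0000 - 1.8113 = 0.1887 bits

This redundancy represents potential for compression: the source could be compressed by 0.1887 bits per symbol.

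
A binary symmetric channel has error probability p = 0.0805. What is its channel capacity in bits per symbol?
0.5961 bits

For a binary symmetric channel (BSC) with error probability p:
Capacity C = 1 - H(p) bits per symbol

where H(p) = -p log₂(p) - (1-p) log₂(1-p) is the binary entropy function.

H(0.0805) = 0.4039 bits
C = 1 - 0.4039 = 0.5961 bits per symbol

This means we can reliably transmit up to 0.5961 bits of information per channel use.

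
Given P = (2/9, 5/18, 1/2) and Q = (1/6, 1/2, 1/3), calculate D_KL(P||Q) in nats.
0.1034 nats

KL divergence: D_KL(P||Q) = Σ p(x) log(p(x)/q(x))

Computing term by term:
  x=0: 2/9 × log_e[(2/9)/(1/6)] = 2/9 × 0.2877 = 0.0639
  x=1: 5/18 × log_e[(5/18)/(1/2)] = 5/18 × -0.5878 = -0.1633
  x=2: 1/2 × log_e[(1/2)/(1/3)] = 1/2 × 0.4055 = 0.2027

D_KL(P||Q) = 0.1034 nats

Note: KL divergence is always non-negative and equals 0 iff P = Q.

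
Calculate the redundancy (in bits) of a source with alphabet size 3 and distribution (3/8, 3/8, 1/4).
0.0237 bits

Redundancy measures how far a source is from maximum entropy:
R = H_max - H(X)

Maximum entropy for 3 symbols: H_max = log_2(3) = 1.5850 bits
Actual entropy: H(X) = 1.5613 bits
Redundancy: R = 1.5850 - 1.5613 = 0.0237 bits

This redundancy represents potential for compression: the source could be compressed by 0.0237 bits per symbol.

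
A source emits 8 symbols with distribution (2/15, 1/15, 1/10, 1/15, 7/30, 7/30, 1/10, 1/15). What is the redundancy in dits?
0.0563 dits

Redundancy measures how far a source is from maximum entropy:
R = H_max - H(X)

Maximum entropy for 8 symbols: H_max = log_10(8) = 0.9031 dits
Actual entropy: H(X) = 0.8468 dits
Redundancy: R = 0.9031 - 0.8468 = 0.0563 dits

This redundancy represents potential for compression: the source could be compressed by 0.0563 dits per symbol.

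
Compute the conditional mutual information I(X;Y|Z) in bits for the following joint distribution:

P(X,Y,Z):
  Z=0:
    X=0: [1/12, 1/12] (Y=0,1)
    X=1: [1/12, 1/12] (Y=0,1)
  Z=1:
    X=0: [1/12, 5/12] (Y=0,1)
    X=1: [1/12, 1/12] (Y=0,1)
0.0492 bits

Conditional mutual information: I(X;Y|Z) = H(X|Z) + H(Y|Z) - H(X,Y|Z)

H(Z) = 0.9183
H(X,Z) = 1.7925 → H(X|Z) = 0.8742
H(Y,Z) = 1.7925 → H(Y|Z) = 0.8742
H(X,Y,Z) = 2.6175 → H(X,Y|Z) = 1.6992

I(X;Y|Z) = 0.8742 + 0.8742 - 1.6992 = 0.0492 bits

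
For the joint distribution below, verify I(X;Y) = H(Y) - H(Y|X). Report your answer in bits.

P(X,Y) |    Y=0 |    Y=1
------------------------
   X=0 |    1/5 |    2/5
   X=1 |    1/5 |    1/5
I(X;Y) = 0.0200 bits

Mutual information has multiple equivalent forms:
- I(X;Y) = H(X) - H(X|Y)
- I(X;Y) = H(Y) - H(Y|X)
- I(X;Y) = H(X) + H(Y) - H(X,Y)

Computing all quantities:
H(X) = 0.9710, H(Y) = 0.9710, H(X,Y) = 1.9219
H(X|Y) = 0.9510, H(Y|X) = 0.9510

Verification:
H(X) - H(X|Y) = 0.9710 - 0.9510 = 0.0200
H(Y) - H(Y|X) = 0.9710 - 0.9510 = 0.0200
H(X) + H(Y) - H(X,Y) = 0.9710 + 0.9710 - 1.9219 = 0.0200

All forms give I(X;Y) = 0.0200 bits. ✓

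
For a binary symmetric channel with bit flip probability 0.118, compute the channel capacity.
0.4764 bits

For a binary symmetric channel (BSC) with error probability p:
Capacity C = 1 - H(p) bits per symbol

where H(p) = -p log₂(p) - (1-p) log₂(1-p) is the binary entropy function.

H(0.118) = 0.5236 bits
C = 1 - 0.5236 = 0.4764 bits per symbol

This means we can reliably transmit up to 0.4764 bits of information per channel use.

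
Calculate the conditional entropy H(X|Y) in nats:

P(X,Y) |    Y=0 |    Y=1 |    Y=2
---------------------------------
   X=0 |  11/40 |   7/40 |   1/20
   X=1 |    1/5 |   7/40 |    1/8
0.6706 nats

Using the chain rule: H(X|Y) = H(X,Y) - H(Y)

First, compute H(X,Y) = 1.6967 nats

Marginal P(Y) = (19/40, 7/20, 7/40)
H(Y) = 1.0261 nats

H(X|Y) = H(X,Y) - H(Y) = 1.6967 - 1.0261 = 0.6706 nats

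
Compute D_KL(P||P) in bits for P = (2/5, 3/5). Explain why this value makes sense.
0.0000 bits

KL divergence satisfies the Gibbs inequality: D_KL(P||Q) ≥ 0 for all distributions P, Q.

D_KL(P||Q) = Σ p(x) log(p(x)/q(x))
Each term is p(x) × log_2(p(x)/p(x)) = p(x) × log_2(1) = 0, so the sum is 0.
D_KL(P||Q) = 0.0000 bits

When P = Q, the KL divergence is exactly 0, as there is no 'divergence' between identical distributions.

This non-negativity is a fundamental property: relative entropy cannot be negative because it measures how different Q is from P.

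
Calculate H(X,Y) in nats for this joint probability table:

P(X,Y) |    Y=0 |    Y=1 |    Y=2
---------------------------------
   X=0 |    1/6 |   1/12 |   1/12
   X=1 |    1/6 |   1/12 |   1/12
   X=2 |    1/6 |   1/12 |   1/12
2.1383 nats

Joint entropy is H(X,Y) = -Σ_{x,y} p(x,y) log p(x,y).

Summing over all non-zero entries:
H(X,Y) = -[1/6·log_e(1/6) + 1/12·log_e(1/12) + 1/12·log_e(1/12) + 1/6·log_e(1/6) + 1/12·log_e(1/12) + 1/12·log_e(1/12) + 1/6·log_e(1/6) + 1/12·log_e(1/12) + 1/12·log_e(1/12)]
H(X,Y) = 2.1383 nats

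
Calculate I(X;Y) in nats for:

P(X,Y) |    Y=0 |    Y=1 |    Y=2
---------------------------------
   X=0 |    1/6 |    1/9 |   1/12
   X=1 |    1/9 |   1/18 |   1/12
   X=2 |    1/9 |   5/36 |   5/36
0.0194 nats

Mutual information: I(X;Y) = H(X) + H(Y) - H(X,Y)

Marginals:
P(X) = (13/36, 1/4, 7/18), H(X) = 1.0817 nats
P(Y) = (7/18, 11/36, 11/36), H(Y) = 1.0918 nats

Joint entropy: H(X,Y) = 2.1541 nats

I(X;Y) = 1.0817 + 1.0918 - 2.1541 = 0.0194 nats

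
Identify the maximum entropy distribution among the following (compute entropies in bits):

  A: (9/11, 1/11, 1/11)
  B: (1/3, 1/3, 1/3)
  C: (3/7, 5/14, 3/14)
B

For a discrete distribution over n outcomes, entropy is maximized by the uniform distribution.

Computing entropies:
H(A) = 0.8659 bits
H(B) = 1.5850 bits
H(C) = 1.5306 bits

The uniform distribution (where all probabilities equal 1/3) achieves the maximum entropy of log_2(3) = 1.5850 bits.

Distribution B has the highest entropy.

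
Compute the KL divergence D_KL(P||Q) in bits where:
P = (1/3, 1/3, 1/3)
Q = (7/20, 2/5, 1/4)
0.0272 bits

KL divergence: D_KL(P||Q) = Σ p(x) log(p(x)/q(x))

Computing term by term:
  x=0: 1/3 × log_2[(1/3)/(7/20)] = 1/3 × -0.0704 = -0.0235
  x=1: 1/3 × log_2[(1/3)/(2/5)] = 1/3 × -0.2630 = -0.0877
  x=2: 1/3 × log_2[(1/3)/(1/4)] = 1/3 × 0.4150 = 0.1383

D_KL(P||Q) = 0.0272 bits

Note: KL divergence is always non-negative and equals 0 iff P = Q.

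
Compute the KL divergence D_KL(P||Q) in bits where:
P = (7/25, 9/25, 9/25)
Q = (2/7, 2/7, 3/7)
0.0213 bits

KL divergence: D_KL(P||Q) = Σ p(x) log(p(x)/q(x))

Computing term by term:
  x=0: 7/25 × log_2[(7/25)/(2/7)] = 7/25 × -0.0291 = -0.0082
  x=1: 9/25 × log_2[(9/25)/(2/7)] = 9/25 × 0.3334 = 0.1200
  x=2: 9/25 × log_2[(9/25)/(3/7)] = 9/25 × -0.2515 = -0.0906

D_KL(P||Q) = 0.0213 bits

Note: KL divergence is always non-negative and equals 0 iff P = Q.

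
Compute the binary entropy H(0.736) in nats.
0.5772 nats

The binary entropy function is:
H(p) = -p log(p) - (1-p) log(1-p)

H(0.736) = -0.736 × log_e(0.736) - 0.264 × log_e(0.264)
H(0.736) = 0.5772 nats

Note: Binary entropy is maximized at p=0.5 (H=1 bit) and minimized at p=0 or p=1 (H=0).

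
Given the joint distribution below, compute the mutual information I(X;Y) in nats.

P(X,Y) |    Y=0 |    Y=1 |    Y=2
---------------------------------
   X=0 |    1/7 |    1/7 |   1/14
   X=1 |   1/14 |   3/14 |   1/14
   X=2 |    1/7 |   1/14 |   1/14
0.0477 nats

Mutual information: I(X;Y) = H(X) + H(Y) - H(X,Y)

Marginals:
P(X) = (5/14, 5/14, 2/7), H(X) = 1.0934 nats
P(Y) = (5/14, 3/7, 3/14), H(Y) = 1.0609 nats

Joint entropy: H(X,Y) = 2.1066 nats

I(X;Y) = 1.0934 + 1.0609 - 2.1066 = 0.0477 nats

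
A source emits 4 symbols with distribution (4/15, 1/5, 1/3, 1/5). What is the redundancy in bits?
0.0344 bits

Redundancy measures how far a source is from maximum entropy:
R = H_max - H(X)

Maximum entropy for 4 symbols: H_max = log_2(4) = 2.0000 bits
Actual entropy: H(X) = 1.9656 bits
Redundancy: R = 2.0000 - 1.9656 = 0.0344 bits

This redundancy represents potential for compression: the source could be compressed by 0.0344 bits per symbol.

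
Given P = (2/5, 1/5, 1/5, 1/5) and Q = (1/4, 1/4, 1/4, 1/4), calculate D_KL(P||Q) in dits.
0.0235 dits

KL divergence: D_KL(P||Q) = Σ p(x) log(p(x)/q(x))

Computing term by term:
  x=0: 2/5 × log_10[(2/5)/(1/4)] = 2/5 × 0.2041 = 0.0816
  x=1: 1/5 × log_10[(1/5)/(1/4)] = 1/5 × -0.0969 = -0.0194
  x=2: 1/5 × log_10[(1/5)/(1/4)] = 1/5 × -0.0969 = -0.0194
  x=3: 1/5 × log_10[(1/5)/(1/4)] = 1/5 × -0.0969 = -0.0194

D_KL(P||Q) = 0.0235 dits

Note: KL divergence is always non-negative and equals 0 iff P = Q.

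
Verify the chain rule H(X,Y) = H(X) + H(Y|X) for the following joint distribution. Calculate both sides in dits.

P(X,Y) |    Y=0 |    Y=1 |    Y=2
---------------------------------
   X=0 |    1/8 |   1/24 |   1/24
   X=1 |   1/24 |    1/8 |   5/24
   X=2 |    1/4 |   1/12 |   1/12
H(X,Y) = 0.8706, H(X) = 0.4601, H(Y|X) = 0.4105 (all in dits)

Chain rule: H(X,Y) = H(X) + H(Y|X)

Left side — joint entropy directly:
H(X,Y) = -Σ p(x,y) log p(x,y) = 0.8706 dits

Right side — compute H(Y|X) from the conditional distributions:
P(X) = (5/24, 3/8, 5/12), so H(X) = 0.4601 dits
H(Y|X) = Σ_x P(X=x) · H(Y|X=x):
  P(Y|X=0) = (3/5, 1/5, 1/5), H(Y|X=0) = 0.4127, weight P(X=0) = 5/24
  P(Y|X=1) = (1/9, 1/3, 5/9), H(Y|X=1) = 0.4069, weight P(X=1) = 3/8
  P(Y|X=2) = (3/5, 1/5, 1/5), H(Y|X=2) = 0.4127, weight P(X=2) = 5/12
H(Y|X) = 0.4105 dits

H(X) + H(Y|X) = 0.4601 + 0.4105 = 0.8706 dits

Both sides equal 0.8706 dits. ✓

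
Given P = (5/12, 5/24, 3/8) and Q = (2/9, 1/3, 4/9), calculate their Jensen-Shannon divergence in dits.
0.0103 dits

Jensen-Shannon divergence is:
JSD(P||Q) = 0.5 × D_KL(P||M) + 0.5 × D_KL(Q||M)
where M = 0.5 × (P + Q) is the mixture distribution.

M = 0.5 × (5/12, 5/24, 3/8) + 0.5 × (2/9, 1/3, 4/9) = (0.319444, 0.270833, 0.409722)

D_KL(P||M) = 0.0099 dits
D_KL(Q||M) = 0.0107 dits

JSD(P||Q) = 0.5 × 0.0099 + 0.5 × 0.0107 = 0.0103 dits

Unlike KL divergence, JSD is symmetric and bounded: 0 ≤ JSD ≤ log(2).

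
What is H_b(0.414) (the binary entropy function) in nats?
0.6783 nats

The binary entropy function is:
H(p) = -p log(p) - (1-p) log(1-p)

H(0.414) = -0.414 × log_e(0.414) - 0.586 × log_e(0.586)
H(0.414) = 0.6783 nats

Note: Binary entropy is maximized at p=0.5 (H=1 bit) and minimized at p=0 or p=1 (H=0).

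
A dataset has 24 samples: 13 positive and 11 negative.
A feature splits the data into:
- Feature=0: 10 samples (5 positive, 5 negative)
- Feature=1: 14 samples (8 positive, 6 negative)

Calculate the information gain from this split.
0.0036 bits

Information Gain = H(Y) - H(Y|Feature)

Before split:
P(positive) = 13/24 = 0.5417
H(Y) = 0.9950 bits

After split:
Feature=0: H = 1.0000 bits (weight = 10/24)
Feature=1: H = 0.9852 bits (weight = 14/24)
H(Y|Feature) = (10/24)×1.0000 + (14/24)×0.9852 = 0.9914 bits

Information Gain = 0.9950 - 0.9914 = 0.0036 bits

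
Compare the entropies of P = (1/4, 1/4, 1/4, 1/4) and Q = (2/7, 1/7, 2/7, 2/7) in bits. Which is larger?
P

Computing entropies in bits:
H(P) = 2.0000
H(Q) = 1.9502

Distribution P has higher entropy.

Intuition: The distribution closer to uniform (more spread out) has higher entropy.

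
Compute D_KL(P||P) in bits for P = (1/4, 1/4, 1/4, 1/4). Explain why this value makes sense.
0.0000 bits

KL divergence satisfies the Gibbs inequality: D_KL(P||Q) ≥ 0 for all distributions P, Q.

D_KL(P||Q) = Σ p(x) log(p(x)/q(x))
Each term is p(x) × log_2(p(x)/p(x)) = p(x) × log_2(1) = 0, so the sum is 0.
D_KL(P||Q) = 0.0000 bits

When P = Q, the KL divergence is exactly 0, as there is no 'divergence' between identical distributions.

This non-negativity is a fundamental property: relative entropy cannot be negative because it measures how different Q is from P.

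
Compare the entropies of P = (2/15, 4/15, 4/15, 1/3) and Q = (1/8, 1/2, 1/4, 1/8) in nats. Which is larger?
P

Computing entropies in nats:
H(P) = 1.3398
H(Q) = 1.2130

Distribution P has higher entropy.

Intuition: The distribution closer to uniform (more spread out) has higher entropy.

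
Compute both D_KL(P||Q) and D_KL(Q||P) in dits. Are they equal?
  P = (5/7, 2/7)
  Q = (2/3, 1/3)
D_KL(P||Q) = 0.0023, D_KL(Q||P) = 0.0023

KL divergence is not symmetric: D_KL(P||Q) ≠ D_KL(Q||P) in general.

D_KL(P||Q) = 0.0023 dits
D_KL(Q||P) = 0.0023 dits

In this case they happen to be equal (to 4 decimal places).

This asymmetry is why KL divergence is not a true distance metric.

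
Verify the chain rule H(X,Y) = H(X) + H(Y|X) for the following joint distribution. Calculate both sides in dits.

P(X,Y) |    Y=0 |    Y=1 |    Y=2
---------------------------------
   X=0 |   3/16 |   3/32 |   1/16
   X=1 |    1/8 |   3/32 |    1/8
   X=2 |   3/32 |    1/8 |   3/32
H(X,Y) = 0.9357, H(X) = 0.4767, H(Y|X) = 0.4590 (all in dits)

Chain rule: H(X,Y) = H(X) + H(Y|X)

Left side — joint entropy directly:
H(X,Y) = -Σ p(x,y) log p(x,y) = 0.9357 dits

Right side — compute H(Y|X) from the conditional distributions:
P(X) = (11/32, 11/32, 5/16), so H(X) = 0.4767 dits
H(Y|X) = Σ_x P(X=x) · H(Y|X=x):
  P(Y|X=0) = (6/11, 3/11, 2/11), H(Y|X=0) = 0.4321, weight P(X=0) = 11/32
  P(Y|X=1) = (4/11, 3/11, 4/11), H(Y|X=1) = 0.4734, weight P(X=1) = 11/32
  P(Y|X=2) = (3/10, 2/5, 3/10), H(Y|X=2) = 0.4729, weight P(X=2) = 5/16
H(Y|X) = 0.4590 dits

H(X) + H(Y|X) = 0.4767 + 0.4590 = 0.9357 dits

Both sides equal 0.9357 dits. ✓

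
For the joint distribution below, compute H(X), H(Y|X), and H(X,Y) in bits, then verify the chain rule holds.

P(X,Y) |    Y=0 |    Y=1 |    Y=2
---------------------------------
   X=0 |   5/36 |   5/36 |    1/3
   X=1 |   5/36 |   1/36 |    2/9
H(X,Y) = 2.3408, H(X) = 0.9641, H(Y|X) = 1.3767 (all in bits)

Chain rule: H(X,Y) = H(X) + H(Y|X)

Left side — joint entropy directly:
H(X,Y) = -Σ p(x,y) log p(x,y) = 2.3408 bits

Right side — compute H(Y|X) from the conditional distributions:
P(X) = (11/18, 7/18), so H(X) = 0.9641 bits
H(Y|X) = Σ_x P(X=x) · H(Y|X=x):
  P(Y|X=0) = (5/22, 5/22, 6/11), H(Y|X=0) = 1.4486, weight P(X=0) = 11/18
  P(Y|X=1) = (5/14, 1/14, 4/7), H(Y|X=1) = 1.2638, weight P(X=1) = 7/18
H(Y|X) = 1.3767 bits

H(X) + H(Y|X) = 0.9641 + 1.3767 = 2.3408 bits

Both sides equal 2.3408 bits. ✓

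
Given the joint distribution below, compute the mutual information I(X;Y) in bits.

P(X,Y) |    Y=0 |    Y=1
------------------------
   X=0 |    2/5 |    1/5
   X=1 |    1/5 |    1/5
0.0200 bits

Mutual information: I(X;Y) = H(X) + H(Y) - H(X,Y)

Marginals:
P(X) = (3/5, 2/5), H(X) = 0.9710 bits
P(Y) = (3/5, 2/5), H(Y) = 0.9710 bits

Joint entropy: H(X,Y) = 1.9219 bits

I(X;Y) = 0.9710 + 0.9710 - 1.9219 = 0.0200 bits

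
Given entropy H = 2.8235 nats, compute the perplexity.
16.8357

Perplexity is e^H (or exp(H) for natural log).

H = 2.8235 nats
Perplexity = e^2.8235 = 16.8357

Interpretation: The model's uncertainty is equivalent to choosing uniformly among 16.8 options.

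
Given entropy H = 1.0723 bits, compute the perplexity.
2.1028

Perplexity is 2^H (or exp(H) for natural log).

H = 1.0723 bits
Perplexity = 2^1.0723 = 2.1028

Interpretation: The model's uncertainty is equivalent to choosing uniformly among 2.1 options.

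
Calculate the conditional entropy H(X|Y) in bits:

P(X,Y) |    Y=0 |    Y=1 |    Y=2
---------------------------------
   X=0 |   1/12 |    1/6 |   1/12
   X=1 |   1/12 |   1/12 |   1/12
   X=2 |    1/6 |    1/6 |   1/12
1.5304 bits

Using the chain rule: H(X|Y) = H(X,Y) - H(Y)

First, compute H(X,Y) = 3.0850 bits

Marginal P(Y) = (1/3, 5/12, 1/4)
H(Y) = 1.5546 bits

H(X|Y) = H(X,Y) - H(Y) = 3.0850 - 1.5546 = 1.5304 bits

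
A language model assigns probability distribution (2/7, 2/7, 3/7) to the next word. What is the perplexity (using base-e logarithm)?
2.9417

Perplexity is e^H (or exp(H) for natural log).

First, H = -Σ p log p = 1.0790 nats
Perplexity = e^1.0790 = 2.9417

Interpretation: The model's uncertainty is equivalent to choosing uniformly among 2.9 options.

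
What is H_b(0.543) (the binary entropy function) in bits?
0.9947 bits

The binary entropy function is:
H(p) = -p log(p) - (1-p) log(1-p)

H(0.543) = -0.543 × log_2(0.543) - 0.457 × log_2(0.457)
H(0.543) = 0.9947 bits

Note: Binary entropy is maximized at p=0.5 (H=1 bit) and minimized at p=0 or p=1 (H=0).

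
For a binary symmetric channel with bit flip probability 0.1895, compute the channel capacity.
0.2996 bits

For a binary symmetric channel (BSC) with error probability p:
Capacity C = 1 - H(p) bits per symbol

where H(p) = -p log₂(p) - (1-p) log₂(1-p) is the binary entropy function.

H(0.1895) = 0.7004 bits
C = 1 - 0.7004 = 0.2996 bits per symbol

This means we can reliably transmit up to 0.2996 bits of information per channel use.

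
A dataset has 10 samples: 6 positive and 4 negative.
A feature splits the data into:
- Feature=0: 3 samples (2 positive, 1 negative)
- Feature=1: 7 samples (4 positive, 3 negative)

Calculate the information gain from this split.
0.0058 bits

Information Gain = H(Y) - H(Y|Feature)

Before split:
P(positive) = 6/10 = 0.6000
H(Y) = 0.9710 bits

After split:
Feature=0: H = 0.9183 bits (weight = 3/10)
Feature=1: H = 0.9852 bits (weight = 7/10)
H(Y|Feature) = (3/10)×0.9183 + (7/10)×0.9852 = 0.9651 bits

Information Gain = 0.9710 - 0.9651 = 0.0058 bits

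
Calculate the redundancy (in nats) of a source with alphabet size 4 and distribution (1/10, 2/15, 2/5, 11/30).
0.1530 nats

Redundancy measures how far a source is from maximum entropy:
R = H_max - H(X)

Maximum entropy for 4 symbols: H_max = log_e(4) = 1.3863 nats
Actual entropy: H(X) = 1.2333 nats
Redundancy: R = 1.3863 - 1.2333 = 0.1530 nats

This redundancy represents potential for compression: the source could be compressed by 0.1530 nats per symbol.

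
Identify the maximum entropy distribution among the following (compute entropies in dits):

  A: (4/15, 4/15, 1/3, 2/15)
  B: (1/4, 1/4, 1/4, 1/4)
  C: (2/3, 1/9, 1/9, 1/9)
B

For a discrete distribution over n outcomes, entropy is maximized by the uniform distribution.

Computing entropies:
H(A) = 0.5819 dits
H(B) = 0.6021 dits
H(C) = 0.4355 dits

The uniform distribution (where all probabilities equal 1/4) achieves the maximum entropy of log_10(4) = 0.6021 dits.

Distribution B has the highest entropy.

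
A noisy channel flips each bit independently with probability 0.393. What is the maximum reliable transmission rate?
0.0333 bits

For a binary symmetric channel (BSC) with error probability p:
Capacity C = 1 - H(p) bits per symbol

where H(p) = -p log₂(p) - (1-p) log₂(1-p) is the binary entropy function.

H(0.393) = 0.9667 bits
C = 1 - 0.9667 = 0.0333 bits per symbol

This means we can reliably transmit up to 0.0333 bits of information per channel use.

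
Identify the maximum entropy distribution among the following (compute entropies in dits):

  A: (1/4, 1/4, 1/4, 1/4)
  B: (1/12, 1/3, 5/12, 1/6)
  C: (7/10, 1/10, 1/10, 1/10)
A

For a discrete distribution over n outcomes, entropy is maximized by the uniform distribution.

Computing entropies:
H(A) = 0.6021 dits
H(B) = 0.5371 dits
H(C) = 0.4084 dits

The uniform distribution (where all probabilities equal 1/4) achieves the maximum entropy of log_10(4) = 0.6021 dits.

Distribution A has the highest entropy.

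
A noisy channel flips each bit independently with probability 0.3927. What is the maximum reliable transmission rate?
0.0335 bits

For a binary symmetric channel (BSC) with error probability p:
Capacity C = 1 - H(p) bits per symbol

where H(p) = -p log₂(p) - (1-p) log₂(1-p) is the binary entropy function.

H(0.3927) = 0.9665 bits
C = 1 - 0.9665 = 0.0335 bits per symbol

This means we can reliably transmit up to 0.0335 bits of information per channel use.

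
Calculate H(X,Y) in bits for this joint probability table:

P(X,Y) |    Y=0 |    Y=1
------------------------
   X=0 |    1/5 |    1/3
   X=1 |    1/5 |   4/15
1.9656 bits

Joint entropy is H(X,Y) = -Σ_{x,y} p(x,y) log p(x,y).

Summing over all non-zero entries:
H(X,Y) = -[1/5·log_2(1/5) + 1/3·log_2(1/3) + 1/5·log_2(1/5) + 4/15·log_2(4/15)]
H(X,Y) = 1.9656 bits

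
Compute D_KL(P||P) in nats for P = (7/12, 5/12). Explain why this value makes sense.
0.0000 nats

KL divergence satisfies the Gibbs inequality: D_KL(P||Q) ≥ 0 for all distributions P, Q.

D_KL(P||Q) = Σ p(x) log(p(x)/q(x))
Each term is p(x) × log_e(p(x)/p(x)) = p(x) × log_e(1) = 0, so the sum is 0.
D_KL(P||Q) = 0.0000 nats

When P = Q, the KL divergence is exactly 0, as there is no 'divergence' between identical distributions.

This non-negativity is a fundamental property: relative entropy cannot be negative because it measures how different Q is from P.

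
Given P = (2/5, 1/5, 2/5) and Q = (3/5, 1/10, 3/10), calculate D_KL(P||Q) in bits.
0.1320 bits

KL divergence: D_KL(P||Q) = Σ p(x) log(p(x)/q(x))

Computing term by term:
  x=0: 2/5 × log_2[(2/5)/(3/5)] = 2/5 × -0.5850 = -0.2340
  x=1: 1/5 × log_2[(1/5)/(1/10)] = 1/5 × 1.0000 = 0.2000
  x=2: 2/5 × log_2[(2/5)/(3/10)] = 2/5 × 0.4150 = 0.1660

D_KL(P||Q) = 0.1320 bits

Note: KL divergence is always non-negative and equals 0 iff P = Q.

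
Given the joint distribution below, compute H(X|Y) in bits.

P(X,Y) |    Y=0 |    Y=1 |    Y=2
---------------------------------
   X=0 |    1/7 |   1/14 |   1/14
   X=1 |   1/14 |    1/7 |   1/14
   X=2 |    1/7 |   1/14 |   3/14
1.4617 bits

Using the chain rule: H(X|Y) = H(X,Y) - H(Y)

First, compute H(X,Y) = 3.0391 bits

Marginal P(Y) = (5/14, 2/7, 5/14)
H(Y) = 1.5774 bits

H(X|Y) = H(X,Y) - H(Y) = 3.0391 - 1.5774 = 1.4617 bits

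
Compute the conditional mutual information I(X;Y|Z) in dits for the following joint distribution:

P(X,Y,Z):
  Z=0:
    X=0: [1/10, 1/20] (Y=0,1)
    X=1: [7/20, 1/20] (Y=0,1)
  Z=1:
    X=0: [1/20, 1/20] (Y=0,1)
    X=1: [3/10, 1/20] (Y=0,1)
0.0174 dits

Conditional mutual information: I(X;Y|Z) = H(X|Z) + H(Y|Z) - H(X,Y|Z)

H(Z) = 0.2989
H(X,Z) = 0.5423 → H(X|Z) = 0.2435
H(Y,Z) = 0.5156 → H(Y|Z) = 0.2168
H(X,Y,Z) = 0.7417 → H(X,Y|Z) = 0.4428

I(X;Y|Z) = 0.2435 + 0.2168 - 0.4428 = 0.0174 dits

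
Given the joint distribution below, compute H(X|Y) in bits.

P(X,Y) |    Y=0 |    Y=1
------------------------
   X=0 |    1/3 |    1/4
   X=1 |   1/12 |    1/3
0.8755 bits

Using the chain rule: H(X|Y) = H(X,Y) - H(Y)

First, compute H(X,Y) = 1.8554 bits

Marginal P(Y) = (5/12, 7/12)
H(Y) = 0.9799 bits

H(X|Y) = H(X,Y) - H(Y) = 1.8554 - 0.9799 = 0.8755 bits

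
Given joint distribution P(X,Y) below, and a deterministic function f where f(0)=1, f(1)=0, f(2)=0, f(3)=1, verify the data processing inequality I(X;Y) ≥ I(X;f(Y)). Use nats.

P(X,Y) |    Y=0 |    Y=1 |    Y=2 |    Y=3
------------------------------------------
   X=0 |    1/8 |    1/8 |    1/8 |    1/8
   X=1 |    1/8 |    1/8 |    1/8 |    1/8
I(X;Y) = 0.0000, I(X;f(Y)) = 0.0000, inequality holds: 0.0000 ≥ 0.0000

Data Processing Inequality: For any Markov chain X → Y → Z, we have I(X;Y) ≥ I(X;Z).

Here Z = f(Y) is a deterministic function of Y, forming X → Y → Z.

Original I(X;Y) = 0.0000 nats

After applying f:
P(X,Z) where Z=f(Y):
- P(X,Z=0) = P(X,Y=1) + P(X,Y=2)
- P(X,Z=1) = P(X,Y=0) + P(X,Y=3)

I(X;Z) = I(X;f(Y)) = 0.0000 nats

Verification: 0.0000 ≥ 0.0000 ✓

Information cannot be created by processing; the function f can only lose information about X.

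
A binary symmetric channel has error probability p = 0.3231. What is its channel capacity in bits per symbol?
0.0923 bits

For a binary symmetric channel (BSC) with error probability p:
Capacity C = 1 - H(p) bits per symbol

where H(p) = -p log₂(p) - (1-p) log₂(1-p) is the binary entropy function.

H(0.3231) = 0.9077 bits
C = 1 - 0.9077 = 0.0923 bits per symbol

This means we can reliably transmit up to 0.0923 bits of information per channel use.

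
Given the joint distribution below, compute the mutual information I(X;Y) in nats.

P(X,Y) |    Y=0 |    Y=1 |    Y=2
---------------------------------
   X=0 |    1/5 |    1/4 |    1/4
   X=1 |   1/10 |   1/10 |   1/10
0.0011 nats

Mutual information: I(X;Y) = H(X) + H(Y) - H(X,Y)

Marginals:
P(X) = (7/10, 3/10), H(X) = 0.6109 nats
P(Y) = (3/10, 7/20, 7/20), H(Y) = 1.0961 nats

Joint entropy: H(X,Y) = 1.7058 nats

I(X;Y) = 0.6109 + 1.0961 - 1.7058 = 0.0011 nats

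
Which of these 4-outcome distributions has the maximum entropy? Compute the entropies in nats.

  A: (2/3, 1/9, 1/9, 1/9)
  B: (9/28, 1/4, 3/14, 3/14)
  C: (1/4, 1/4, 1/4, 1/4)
C

For a discrete distribution over n outcomes, entropy is maximized by the uniform distribution.

Computing entropies:
H(A) = 1.0027 nats
H(B) = 1.3716 nats
H(C) = 1.3863 nats

The uniform distribution (where all probabilities equal 1/4) achieves the maximum entropy of log_e(4) = 1.3863 nats.

Distribution C has the highest entropy.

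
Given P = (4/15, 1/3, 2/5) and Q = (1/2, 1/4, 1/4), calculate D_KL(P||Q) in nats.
0.1163 nats

KL divergence: D_KL(P||Q) = Σ p(x) log(p(x)/q(x))

Computing term by term:
  x=0: 4/15 × log_e[(4/15)/(1/2)] = 4/15 × -0.6286 = -0.1676
  x=1: 1/3 × log_e[(1/3)/(1/4)] = 1/3 × 0.2877 = 0.0959
  x=2: 2/5 × log_e[(2/5)/(1/4)] = 2/5 × 0.4700 = 0.1880

D_KL(P||Q) = 0.1163 nats

Note: KL divergence is always non-negative and equals 0 iff P = Q.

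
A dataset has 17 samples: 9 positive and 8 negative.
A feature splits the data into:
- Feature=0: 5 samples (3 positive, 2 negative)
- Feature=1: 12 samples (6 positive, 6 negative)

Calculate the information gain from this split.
0.0060 bits

Information Gain = H(Y) - H(Y|Feature)

Before split:
P(positive) = 9/17 = 0.5294
H(Y) = 0.9975 bits

After split:
Feature=0: H = 0.9710 bits (weight = 5/17)
Feature=1: H = 1.0000 bits (weight = 12/17)
H(Y|Feature) = (5/17)×0.9710 + (12/17)×1.0000 = 0.9915 bits

Information Gain = 0.9975 - 0.9915 = 0.0060 bits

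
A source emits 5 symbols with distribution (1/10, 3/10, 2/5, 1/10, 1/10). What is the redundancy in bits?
0.2755 bits

Redundancy measures how far a source is from maximum entropy:
R = H_max - H(X)

Maximum entropy for 5 symbols: H_max = log_2(5) = 2.3219 bits
Actual entropy: H(X) = 2.0464 bits
Redundancy: R = 2.3219 - 2.0464 = 0.2755 bits

This redundancy represents potential for compression: the source could be compressed by 0.2755 bits per symbol.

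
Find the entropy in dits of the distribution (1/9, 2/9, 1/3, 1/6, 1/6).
0.6696 dits

Shannon entropy is H(X) = -Σ p(x) log p(x).

For P = (1/9, 2/9, 1/3, 1/6, 1/6):
H = -1/9 × log_10(1/9) -2/9 × log_10(2/9) -1/3 × log_10(1/3) -1/6 × log_10(1/6) -1/6 × log_10(1/6)
H = 0.6696 dits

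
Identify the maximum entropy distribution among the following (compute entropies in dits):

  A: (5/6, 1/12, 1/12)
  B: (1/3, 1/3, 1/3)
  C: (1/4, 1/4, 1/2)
B

For a discrete distribution over n outcomes, entropy is maximized by the uniform distribution.

Computing entropies:
H(A) = 0.2458 dits
H(B) = 0.4771 dits
H(C) = 0.4515 dits

The uniform distribution (where all probabilities equal 1/3) achieves the maximum entropy of log_10(3) = 0.4771 dits.

Distribution B has the highest entropy.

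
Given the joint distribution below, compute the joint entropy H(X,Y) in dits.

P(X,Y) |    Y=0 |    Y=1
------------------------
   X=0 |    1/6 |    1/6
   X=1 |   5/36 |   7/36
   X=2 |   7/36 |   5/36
0.7741 dits

Joint entropy is H(X,Y) = -Σ_{x,y} p(x,y) log p(x,y).

Summing over all non-zero entries:
H(X,Y) = -[1/6·log_10(1/6) + 1/6·log_10(1/6) + 5/36·log_10(5/36) + 7/36·log_10(7/36) + 7/36·log_10(7/36) + 5/36·log_10(5/36)]
H(X,Y) = 0.7741 dits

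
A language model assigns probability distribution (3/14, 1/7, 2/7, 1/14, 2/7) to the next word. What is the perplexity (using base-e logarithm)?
4.5378

Perplexity is e^H (or exp(H) for natural log).

First, H = -Σ p log p = 1.5125 nats
Perplexity = e^1.5125 = 4.5378

Interpretation: The model's uncertainty is equivalent to choosing uniformly among 4.5 options.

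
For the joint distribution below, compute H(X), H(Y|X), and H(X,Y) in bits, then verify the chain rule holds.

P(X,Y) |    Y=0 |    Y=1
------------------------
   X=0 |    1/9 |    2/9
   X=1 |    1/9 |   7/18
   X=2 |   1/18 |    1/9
H(X,Y) = 2.3004, H(X) = 1.4591, H(Y|X) = 0.8413 (all in bits)

Chain rule: H(X,Y) = H(X) + H(Y|X)

Left side — joint entropy directly:
H(X,Y) = -Σ p(x,y) log p(x,y) = 2.3004 bits

Right side — compute H(Y|X) from the conditional distributions:
P(X) = (1/3, 1/2, 1/6), so H(X) = 1.4591 bits
H(Y|X) = Σ_x P(X=x) · H(Y|X=x):
  P(Y|X=0) = (1/3, 2/3), H(Y|X=0) = 0.9183, weight P(X=0) = 1/3
  P(Y|X=1) = (2/9, 7/9), H(Y|X=1) = 0.7642, weight P(X=1) = 1/2
  P(Y|X=2) = (1/3, 2/3), H(Y|X=2) = 0.9183, weight P(X=2) = 1/6
H(Y|X) = 0.8413 bits

H(X) + H(Y|X) = 1.4591 + 0.8413 = 2.3004 bits

Both sides equal 2.3004 bits. ✓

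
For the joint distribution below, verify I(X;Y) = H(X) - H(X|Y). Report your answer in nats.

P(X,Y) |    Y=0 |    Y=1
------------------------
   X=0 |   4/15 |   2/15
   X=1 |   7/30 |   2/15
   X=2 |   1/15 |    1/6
I(X;Y) = 0.0497 nats

Mutual information has multiple equivalent forms:
- I(X;Y) = H(X) - H(X|Y)
- I(X;Y) = H(Y) - H(Y|X)
- I(X;Y) = H(X) + H(Y) - H(X,Y)

Computing all quantities:
H(X) = 1.0740, H(Y) = 0.6842, H(X,Y) = 1.7085
H(X|Y) = 1.0243, H(Y|X) = 0.6345

Verification:
H(X) - H(X|Y) = 1.0740 - 1.0243 = 0.0497
H(Y) - H(Y|X) = 0.6842 - 0.6345 = 0.0497
H(X) + H(Y) - H(X,Y) = 1.0740 + 0.6842 - 1.7085 = 0.0497

All forms give I(X;Y) = 0.0497 nats. ✓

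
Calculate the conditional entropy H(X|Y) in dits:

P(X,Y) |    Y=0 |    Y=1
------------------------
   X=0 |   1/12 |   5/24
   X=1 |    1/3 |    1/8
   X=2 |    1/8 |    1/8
0.4300 dits

Using the chain rule: H(X|Y) = H(X,Y) - H(Y)

First, compute H(X,Y) = 0.7296 dits

Marginal P(Y) = (13/24, 11/24)
H(Y) = 0.2995 dits

H(X|Y) = H(X,Y) - H(Y) = 0.7296 - 0.2995 = 0.4300 dits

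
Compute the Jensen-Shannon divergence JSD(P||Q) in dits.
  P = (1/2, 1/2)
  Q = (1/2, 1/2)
0.0000 dits

Jensen-Shannon divergence is:
JSD(P||Q) = 0.5 × D_KL(P||M) + 0.5 × D_KL(Q||M)
where M = 0.5 × (P + Q) is the mixture distribution.

M = 0.5 × (1/2, 1/2) + 0.5 × (1/2, 1/2) = (1/2, 1/2)

D_KL(P||M) = 0.0000 dits
D_KL(Q||M) = 0.0000 dits

JSD(P||Q) = 0.5 × 0.0000 + 0.5 × 0.0000 = 0.0000 dits

Unlike KL divergence, JSD is symmetric and bounded: 0 ≤ JSD ≤ log(2).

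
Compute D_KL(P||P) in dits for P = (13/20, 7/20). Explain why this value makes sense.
0.0000 dits

KL divergence satisfies the Gibbs inequality: D_KL(P||Q) ≥ 0 for all distributions P, Q.

D_KL(P||Q) = Σ p(x) log(p(x)/q(x))
Each term is p(x) × log_10(p(x)/p(x)) = p(x) × log_10(1) = 0, so the sum is 0.
D_KL(P||Q) = 0.0000 dits

When P = Q, the KL divergence is exactly 0, as there is no 'divergence' between identical distributions.

This non-negativity is a fundamental property: relative entropy cannot be negative because it measures how different Q is from P.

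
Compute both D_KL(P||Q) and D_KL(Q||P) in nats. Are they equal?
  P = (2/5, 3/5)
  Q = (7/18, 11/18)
D_KL(P||Q) = 0.0003, D_KL(Q||P) = 0.0003

KL divergence is not symmetric: D_KL(P||Q) ≠ D_KL(Q||P) in general.

D_KL(P||Q) = 0.0003 nats
D_KL(Q||P) = 0.0003 nats

In this case they happen to be equal (to 4 decimal places).

This asymmetry is why KL divergence is not a true distance metric.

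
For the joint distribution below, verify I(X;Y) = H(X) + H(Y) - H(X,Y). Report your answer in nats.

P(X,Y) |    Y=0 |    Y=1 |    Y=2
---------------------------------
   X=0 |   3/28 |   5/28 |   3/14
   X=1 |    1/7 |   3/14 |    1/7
I(X;Y) = 0.0114 nats

Mutual information has multiple equivalent forms:
- I(X;Y) = H(X) - H(X|Y)
- I(X;Y) = H(Y) - H(Y|X)
- I(X;Y) = H(X) + H(Y) - H(X,Y)

Computing all quantities:
H(X) = 0.6931, H(Y) = 1.0813, H(X,Y) = 1.7631
H(X|Y) = 0.6818, H(Y|X) = 1.0700

Verification:
H(X) - H(X|Y) = 0.6931 - 0.6818 = 0.0114
H(Y) - H(Y|X) = 1.0813 - 1.0700 = 0.0114
H(X) + H(Y) - H(X,Y) = 0.6931 + 1.0813 - 1.7631 = 0.0114

All forms give I(X;Y) = 0.0114 nats. ✓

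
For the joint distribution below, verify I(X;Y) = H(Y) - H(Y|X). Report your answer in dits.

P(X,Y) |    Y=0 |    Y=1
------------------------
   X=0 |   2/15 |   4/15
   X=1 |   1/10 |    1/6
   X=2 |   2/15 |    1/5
I(X;Y) = 0.0008 dits

Mutual information has multiple equivalent forms:
- I(X;Y) = H(X) - H(X|Y)
- I(X;Y) = H(Y) - H(Y|X)
- I(X;Y) = H(X) + H(Y) - H(X,Y)

Computing all quantities:
H(X) = 0.4713, H(Y) = 0.2854, H(X,Y) = 0.7559
H(X|Y) = 0.4705, H(Y|X) = 0.2846

Verification:
H(X) - H(X|Y) = 0.4713 - 0.4705 = 0.0008
H(Y) - H(Y|X) = 0.2854 - 0.2846 = 0.0008
H(X) + H(Y) - H(X,Y) = 0.4713 + 0.2854 - 0.7559 = 0.0008

All forms give I(X;Y) = 0.0008 dits. ✓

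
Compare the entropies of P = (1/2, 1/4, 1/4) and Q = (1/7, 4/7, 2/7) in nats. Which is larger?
P

Computing entropies in nats:
H(P) = 1.0397
H(Q) = 0.9557

Distribution P has higher entropy.

Intuition: The distribution closer to uniform (more spread out) has higher entropy.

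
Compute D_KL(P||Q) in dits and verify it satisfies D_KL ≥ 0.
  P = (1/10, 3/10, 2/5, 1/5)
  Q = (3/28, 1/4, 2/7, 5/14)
0.0288 dits

KL divergence satisfies the Gibbs inequality: D_KL(P||Q) ≥ 0 for all distributions P, Q.

D_KL(P||Q) = Σ p(x) log(p(x)/q(x))
Term by term:
  x=0: 1/10 × log_10[(1/10)/(3/28)] = -0.0030
  x=1: 3/10 × log_10[(3/10)/(1/4)] = 0.0238
  x=2: 2/5 × log_10[(2/5)/(2/7)] = 0.0585
  x=3: 1/5 × log_10[(1/5)/(5/14)] = -0.0504
D_KL(P||Q) = 0.0288 dits

D_KL(P||Q) = 0.0288 ≥ 0 ✓

This non-negativity is a fundamental property: relative entropy cannot be negative because it measures how different Q is from P.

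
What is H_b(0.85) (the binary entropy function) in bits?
0.6098 bits

The binary entropy function is:
H(p) = -p log(p) - (1-p) log(1-p)

H(0.85) = -0.85 × log_2(0.85) - 0.15 × log_2(0.15)
H(0.85) = 0.6098 bits

Note: Binary entropy is maximized at p=0.5 (H=1 bit) and minimized at p=0 or p=1 (H=0).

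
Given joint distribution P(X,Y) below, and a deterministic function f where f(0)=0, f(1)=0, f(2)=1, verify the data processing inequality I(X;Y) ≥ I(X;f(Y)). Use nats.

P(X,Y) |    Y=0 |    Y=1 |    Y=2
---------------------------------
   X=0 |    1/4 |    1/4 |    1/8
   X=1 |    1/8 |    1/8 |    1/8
I(X;Y) = 0.0109, I(X;f(Y)) = 0.0109, inequality holds: 0.0109 ≥ 0.0109

Data Processing Inequality: For any Markov chain X → Y → Z, we have I(X;Y) ≥ I(X;Z).

Here Z = f(Y) is a deterministic function of Y, forming X → Y → Z.

Original I(X;Y) = 0.0109 nats

After applying f:
P(X,Z) where Z=f(Y):
- P(X,Z=0) = P(X,Y=0) + P(X,Y=1)
- P(X,Z=1) = P(X,Y=2)

I(X;Z) = I(X;f(Y)) = 0.0109 nats

Verification: 0.0109 ≥ 0.0109 ✓

Information cannot be created by processing; the function f can only lose information about X.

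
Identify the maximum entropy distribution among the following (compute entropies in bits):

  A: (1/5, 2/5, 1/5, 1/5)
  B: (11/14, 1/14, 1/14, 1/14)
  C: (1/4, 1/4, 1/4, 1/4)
C

For a discrete distribution over n outcomes, entropy is maximized by the uniform distribution.

Computing entropies:
H(A) = 1.9219 bits
H(B) = 1.0892 bits
H(C) = 2.0000 bits

The uniform distribution (where all probabilities equal 1/4) achieves the maximum entropy of log_2(4) = 2.0000 bits.

Distribution C has the highest entropy.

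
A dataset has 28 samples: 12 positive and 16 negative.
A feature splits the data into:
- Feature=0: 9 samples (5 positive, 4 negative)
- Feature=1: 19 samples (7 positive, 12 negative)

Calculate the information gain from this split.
0.0224 bits

Information Gain = H(Y) - H(Y|Feature)

Before split:
P(positive) = 12/28 = 0.4286
H(Y) = 0.9852 bits

After split:
Feature=0: H = 0.9911 bits (weight = 9/28)
Feature=1: H = 0.9495 bits (weight = 19/28)
H(Y|Feature) = (9/28)×0.9911 + (19/28)×0.9495 = 0.9628 bits

Information Gain = 0.9852 - 0.9628 = 0.0224 bits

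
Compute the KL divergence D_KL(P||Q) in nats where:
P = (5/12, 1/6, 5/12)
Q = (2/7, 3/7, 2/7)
0.1570 nats

KL divergence: D_KL(P||Q) = Σ p(x) log(p(x)/q(x))

Computing term by term:
  x=0: 5/12 × log_e[(5/12)/(2/7)] = 5/12 × 0.3773 = 0.1572
  x=1: 1/6 × log_e[(1/6)/(3/7)] = 1/6 × -0.9445 = -0.1574
  x=2: 5/12 × log_e[(5/12)/(2/7)] = 5/12 × 0.3773 = 0.1572

D_KL(P||Q) = 0.1570 nats

Note: KL divergence is always non-negative and equals 0 iff P = Q.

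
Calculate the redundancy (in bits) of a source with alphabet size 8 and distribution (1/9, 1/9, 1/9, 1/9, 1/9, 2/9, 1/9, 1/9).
0.0523 bits

Redundancy measures how far a source is from maximum entropy:
R = H_max - H(X)

Maximum entropy for 8 symbols: H_max = log_2(8) = 3.0000 bits
Actual entropy: H(X) = 2.9477 bits
Redundancy: R = 3.0000 - 2.9477 = 0.0523 bits

This redundancy represents potential for compression: the source could be compressed by 0.0523 bits per symbol.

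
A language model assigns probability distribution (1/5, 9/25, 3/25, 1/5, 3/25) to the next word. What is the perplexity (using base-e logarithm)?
4.5742

Perplexity is e^H (or exp(H) for natural log).

First, H = -Σ p log p = 1.5204 nats
Perplexity = e^1.5204 = 4.5742

Interpretation: The model's uncertainty is equivalent to choosing uniformly among 4.6 options.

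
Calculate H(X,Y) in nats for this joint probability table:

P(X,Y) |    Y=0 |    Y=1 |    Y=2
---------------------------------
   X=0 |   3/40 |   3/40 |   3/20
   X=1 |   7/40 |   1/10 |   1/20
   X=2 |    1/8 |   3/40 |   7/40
2.1174 nats

Joint entropy is H(X,Y) = -Σ_{x,y} p(x,y) log p(x,y).

Summing over all non-zero entries:
H(X,Y) = -[3/40·log_e(3/40) + 3/40·log_e(3/40) + 3/20·log_e(3/20) + 7/40·log_e(7/40) + 1/10·log_e(1/10) + 1/20·log_e(1/20) + 1/8·log_e(1/8) + 3/40·log_e(3/40) + 7/40·log_e(7/40)]
H(X,Y) = 2.1174 nats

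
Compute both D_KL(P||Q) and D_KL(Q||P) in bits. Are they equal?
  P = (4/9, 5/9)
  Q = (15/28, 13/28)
D_KL(P||Q) = 0.0241, D_KL(Q||P) = 0.0241

KL divergence is not symmetric: D_KL(P||Q) ≠ D_KL(Q||P) in general.

D_KL(P||Q) = 0.0241 bits
D_KL(Q||P) = 0.0241 bits

In this case they happen to be equal (to 4 decimal places).

This asymmetry is why KL divergence is not a true distance metric.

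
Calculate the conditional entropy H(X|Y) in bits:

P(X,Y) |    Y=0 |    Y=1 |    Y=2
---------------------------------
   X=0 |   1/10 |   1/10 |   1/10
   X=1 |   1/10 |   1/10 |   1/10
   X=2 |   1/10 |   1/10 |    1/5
1.5510 bits

Using the chain rule: H(X|Y) = H(X,Y) - H(Y)

First, compute H(X,Y) = 3.1219 bits

Marginal P(Y) = (3/10, 3/10, 2/5)
H(Y) = 1.5710 bits

H(X|Y) = H(X,Y) - H(Y) = 3.1219 - 1.5710 = 1.5510 bits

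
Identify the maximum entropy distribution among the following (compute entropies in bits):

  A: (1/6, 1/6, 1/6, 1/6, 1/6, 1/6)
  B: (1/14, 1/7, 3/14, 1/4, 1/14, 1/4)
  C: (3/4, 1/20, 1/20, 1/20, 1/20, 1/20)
A

For a discrete distribution over n outcomes, entropy is maximized by the uniform distribution.

Computing entropies:
H(A) = 2.5850 bits
H(B) = 2.4212 bits
H(C) = 1.3918 bits

The uniform distribution (where all probabilities equal 1/6) achieves the maximum entropy of log_2(6) = 2.5850 bits.

Distribution A has the highest entropy.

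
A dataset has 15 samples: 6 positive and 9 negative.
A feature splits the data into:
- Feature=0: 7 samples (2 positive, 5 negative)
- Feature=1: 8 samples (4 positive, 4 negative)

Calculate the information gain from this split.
0.0348 bits

Information Gain = H(Y) - H(Y|Feature)

Before split:
P(positive) = 6/15 = 0.4000
H(Y) = 0.9710 bits

After split:
Feature=0: H = 0.8631 bits (weight = 7/15)
Feature=1: H = 1.0000 bits (weight = 8/15)
H(Y|Feature) = (7/15)×0.8631 + (8/15)×1.0000 = 0.9361 bits

Information Gain = 0.9710 - 0.9361 = 0.0348 bits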